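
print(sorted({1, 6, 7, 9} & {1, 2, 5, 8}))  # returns [1]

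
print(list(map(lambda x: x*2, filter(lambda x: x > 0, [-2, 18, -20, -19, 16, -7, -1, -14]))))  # [36, 32]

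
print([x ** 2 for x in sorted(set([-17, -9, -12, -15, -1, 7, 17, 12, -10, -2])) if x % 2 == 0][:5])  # [144, 100, 4, 144]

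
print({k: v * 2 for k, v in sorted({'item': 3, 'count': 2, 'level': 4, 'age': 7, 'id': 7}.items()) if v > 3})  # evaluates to {'age': 14, 'id': 14, 'level': 8}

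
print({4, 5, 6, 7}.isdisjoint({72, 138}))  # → True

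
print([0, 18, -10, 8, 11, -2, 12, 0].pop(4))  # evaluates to 11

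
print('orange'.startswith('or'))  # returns True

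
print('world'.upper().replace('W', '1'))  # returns 1ORLD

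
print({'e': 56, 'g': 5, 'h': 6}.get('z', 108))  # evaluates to 108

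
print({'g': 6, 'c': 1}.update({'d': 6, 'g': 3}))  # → None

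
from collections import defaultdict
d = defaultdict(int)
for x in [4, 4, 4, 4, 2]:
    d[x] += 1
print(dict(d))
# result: {4: 4, 2: 1}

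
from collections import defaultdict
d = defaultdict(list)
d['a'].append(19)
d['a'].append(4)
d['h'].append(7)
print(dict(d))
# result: {'a': [19, 4], 'h': [7]}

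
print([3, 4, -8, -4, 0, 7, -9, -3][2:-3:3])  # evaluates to [-8]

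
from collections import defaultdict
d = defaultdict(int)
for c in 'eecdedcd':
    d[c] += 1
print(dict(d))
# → {'e': 3, 'c': 2, 'd': 3}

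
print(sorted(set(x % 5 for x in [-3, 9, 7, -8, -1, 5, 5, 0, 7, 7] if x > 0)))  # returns [0, 2, 4]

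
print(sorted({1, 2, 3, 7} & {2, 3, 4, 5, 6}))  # [2, 3]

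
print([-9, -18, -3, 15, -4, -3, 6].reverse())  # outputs None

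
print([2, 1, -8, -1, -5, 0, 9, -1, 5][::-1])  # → [5, -1, 9, 0, -5, -1, -8, 1, 2]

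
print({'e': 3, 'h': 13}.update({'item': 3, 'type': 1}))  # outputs None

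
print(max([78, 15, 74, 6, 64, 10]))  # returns 78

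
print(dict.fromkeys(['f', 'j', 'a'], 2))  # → {'f': 2, 'j': 2, 'a': 2}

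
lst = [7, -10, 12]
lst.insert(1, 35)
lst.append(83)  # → [7, 35, -10, 12, 83]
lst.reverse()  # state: [83, 12, -10, 35, 7]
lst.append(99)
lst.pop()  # 99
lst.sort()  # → [-10, 7, 12, 35, 83]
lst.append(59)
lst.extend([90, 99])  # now [-10, 7, 12, 35, 83, 59, 90, 99]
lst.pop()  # 99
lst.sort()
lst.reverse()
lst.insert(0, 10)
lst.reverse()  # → [-10, 7, 12, 35, 59, 83, 90, 10]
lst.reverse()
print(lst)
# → [10, 90, 83, 59, 35, 12, 7, -10]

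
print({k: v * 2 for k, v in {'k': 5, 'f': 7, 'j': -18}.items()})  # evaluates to {'k': 10, 'f': 14, 'j': -36}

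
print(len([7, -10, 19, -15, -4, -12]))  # 6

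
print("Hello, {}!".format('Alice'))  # Hello, Alice!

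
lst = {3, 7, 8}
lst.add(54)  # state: {3, 7, 8, 54}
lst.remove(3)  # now {7, 8, 54}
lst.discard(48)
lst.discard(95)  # {7, 8, 54}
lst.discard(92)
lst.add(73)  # {7, 8, 54, 73}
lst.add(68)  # {7, 8, 54, 68, 73}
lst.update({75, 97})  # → {7, 8, 54, 68, 73, 75, 97}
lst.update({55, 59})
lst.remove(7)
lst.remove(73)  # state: {8, 54, 55, 59, 68, 75, 97}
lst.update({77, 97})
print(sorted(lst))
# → [8, 54, 55, 59, 68, 75, 77, 97]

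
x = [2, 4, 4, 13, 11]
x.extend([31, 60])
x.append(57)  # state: [2, 4, 4, 13, 11, 31, 60, 57]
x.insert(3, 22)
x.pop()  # 57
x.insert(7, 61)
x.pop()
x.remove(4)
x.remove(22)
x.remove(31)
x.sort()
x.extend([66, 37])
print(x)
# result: [2, 4, 11, 13, 61, 66, 37]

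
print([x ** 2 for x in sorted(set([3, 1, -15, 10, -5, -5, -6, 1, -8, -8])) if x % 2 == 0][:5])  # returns [64, 36, 100]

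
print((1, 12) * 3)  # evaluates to (1, 12, 1, 12, 1, 12)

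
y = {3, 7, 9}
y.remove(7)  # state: {3, 9}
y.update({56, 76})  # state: {3, 9, 56, 76}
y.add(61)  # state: {3, 9, 56, 61, 76}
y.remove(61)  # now {3, 9, 56, 76}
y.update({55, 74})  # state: {3, 9, 55, 56, 74, 76}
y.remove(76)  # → {3, 9, 55, 56, 74}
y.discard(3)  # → {9, 55, 56, 74}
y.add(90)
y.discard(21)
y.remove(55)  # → {9, 56, 74, 90}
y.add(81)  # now {9, 56, 74, 81, 90}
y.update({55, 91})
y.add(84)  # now {9, 55, 56, 74, 81, 84, 90, 91}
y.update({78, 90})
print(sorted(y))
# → [9, 55, 56, 74, 78, 81, 84, 90, 91]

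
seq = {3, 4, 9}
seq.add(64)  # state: {3, 4, 9, 64}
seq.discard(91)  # {3, 4, 9, 64}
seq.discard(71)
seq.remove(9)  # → {3, 4, 64}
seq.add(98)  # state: {3, 4, 64, 98}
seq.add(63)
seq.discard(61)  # {3, 4, 63, 64, 98}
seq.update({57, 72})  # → {3, 4, 57, 63, 64, 72, 98}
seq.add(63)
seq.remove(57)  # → {3, 4, 63, 64, 72, 98}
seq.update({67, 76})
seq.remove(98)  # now {3, 4, 63, 64, 67, 72, 76}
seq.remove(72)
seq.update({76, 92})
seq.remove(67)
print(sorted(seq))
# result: [3, 4, 63, 64, 76, 92]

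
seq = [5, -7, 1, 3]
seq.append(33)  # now [5, -7, 1, 3, 33]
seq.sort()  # [-7, 1, 3, 5, 33]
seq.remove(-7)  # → [1, 3, 5, 33]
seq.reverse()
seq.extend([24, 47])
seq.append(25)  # [33, 5, 3, 1, 24, 47, 25]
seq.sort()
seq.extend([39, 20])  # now [1, 3, 5, 24, 25, 33, 47, 39, 20]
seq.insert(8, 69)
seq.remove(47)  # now [1, 3, 5, 24, 25, 33, 39, 69, 20]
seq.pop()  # 20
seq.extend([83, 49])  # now [1, 3, 5, 24, 25, 33, 39, 69, 83, 49]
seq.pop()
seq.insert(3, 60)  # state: [1, 3, 5, 60, 24, 25, 33, 39, 69, 83]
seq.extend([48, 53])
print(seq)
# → [1, 3, 5, 60, 24, 25, 33, 39, 69, 83, 48, 53]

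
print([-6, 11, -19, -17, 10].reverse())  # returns None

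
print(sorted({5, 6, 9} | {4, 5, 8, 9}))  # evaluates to [4, 5, 6, 8, 9]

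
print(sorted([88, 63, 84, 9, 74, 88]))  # [9, 63, 74, 84, 88, 88]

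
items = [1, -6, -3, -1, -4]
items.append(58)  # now [1, -6, -3, -1, -4, 58]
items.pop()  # 58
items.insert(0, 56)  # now [56, 1, -6, -3, -1, -4]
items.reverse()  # [-4, -1, -3, -6, 1, 56]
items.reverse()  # [56, 1, -6, -3, -1, -4]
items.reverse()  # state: [-4, -1, -3, -6, 1, 56]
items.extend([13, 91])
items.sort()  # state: [-6, -4, -3, -1, 1, 13, 56, 91]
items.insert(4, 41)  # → [-6, -4, -3, -1, 41, 1, 13, 56, 91]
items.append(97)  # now [-6, -4, -3, -1, 41, 1, 13, 56, 91, 97]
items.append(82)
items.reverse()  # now [82, 97, 91, 56, 13, 1, 41, -1, -3, -4, -6]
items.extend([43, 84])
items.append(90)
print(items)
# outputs [82, 97, 91, 56, 13, 1, 41, -1, -3, -4, -6, 43, 84, 90]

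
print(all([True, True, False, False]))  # False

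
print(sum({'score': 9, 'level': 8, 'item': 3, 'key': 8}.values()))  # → 28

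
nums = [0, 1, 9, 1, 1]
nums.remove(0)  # [1, 9, 1, 1]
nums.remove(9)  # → [1, 1, 1]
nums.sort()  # [1, 1, 1]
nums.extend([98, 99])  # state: [1, 1, 1, 98, 99]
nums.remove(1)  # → [1, 1, 98, 99]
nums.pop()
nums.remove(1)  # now [1, 98]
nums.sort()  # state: [1, 98]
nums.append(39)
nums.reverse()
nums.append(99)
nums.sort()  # [1, 39, 98, 99]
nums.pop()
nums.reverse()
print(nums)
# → [98, 39, 1]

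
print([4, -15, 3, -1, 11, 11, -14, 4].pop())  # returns 4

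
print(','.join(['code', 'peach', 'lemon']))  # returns code,peach,lemon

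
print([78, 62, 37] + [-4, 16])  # [78, 62, 37, -4, 16]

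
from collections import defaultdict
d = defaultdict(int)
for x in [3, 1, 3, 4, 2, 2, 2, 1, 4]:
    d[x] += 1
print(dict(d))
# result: {3: 2, 1: 2, 4: 2, 2: 3}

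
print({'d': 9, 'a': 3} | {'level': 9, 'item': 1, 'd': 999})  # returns {'d': 999, 'a': 3, 'level': 9, 'item': 1}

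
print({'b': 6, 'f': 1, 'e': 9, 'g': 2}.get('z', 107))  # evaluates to 107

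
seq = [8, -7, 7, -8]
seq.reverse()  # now [-8, 7, -7, 8]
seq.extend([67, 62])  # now [-8, 7, -7, 8, 67, 62]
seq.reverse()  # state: [62, 67, 8, -7, 7, -8]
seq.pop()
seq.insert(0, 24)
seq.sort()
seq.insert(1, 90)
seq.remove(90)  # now [-7, 7, 8, 24, 62, 67]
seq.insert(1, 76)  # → [-7, 76, 7, 8, 24, 62, 67]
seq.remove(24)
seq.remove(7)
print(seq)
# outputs [-7, 76, 8, 62, 67]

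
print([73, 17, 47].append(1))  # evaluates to None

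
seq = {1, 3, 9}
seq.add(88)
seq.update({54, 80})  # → {1, 3, 9, 54, 80, 88}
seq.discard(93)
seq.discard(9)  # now {1, 3, 54, 80, 88}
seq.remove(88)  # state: {1, 3, 54, 80}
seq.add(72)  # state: {1, 3, 54, 72, 80}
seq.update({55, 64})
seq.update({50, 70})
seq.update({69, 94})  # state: {1, 3, 50, 54, 55, 64, 69, 70, 72, 80, 94}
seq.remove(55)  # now {1, 3, 50, 54, 64, 69, 70, 72, 80, 94}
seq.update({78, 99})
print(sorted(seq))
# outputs [1, 3, 50, 54, 64, 69, 70, 72, 78, 80, 94, 99]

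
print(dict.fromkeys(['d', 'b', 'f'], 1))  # {'d': 1, 'b': 1, 'f': 1}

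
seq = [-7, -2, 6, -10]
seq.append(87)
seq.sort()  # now [-10, -7, -2, 6, 87]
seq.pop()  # 87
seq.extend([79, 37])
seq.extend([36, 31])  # [-10, -7, -2, 6, 79, 37, 36, 31]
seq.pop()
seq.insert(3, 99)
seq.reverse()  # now [36, 37, 79, 6, 99, -2, -7, -10]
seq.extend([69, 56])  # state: [36, 37, 79, 6, 99, -2, -7, -10, 69, 56]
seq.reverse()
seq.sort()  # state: [-10, -7, -2, 6, 36, 37, 56, 69, 79, 99]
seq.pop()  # 99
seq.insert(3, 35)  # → [-10, -7, -2, 35, 6, 36, 37, 56, 69, 79]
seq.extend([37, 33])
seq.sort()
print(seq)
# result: [-10, -7, -2, 6, 33, 35, 36, 37, 37, 56, 69, 79]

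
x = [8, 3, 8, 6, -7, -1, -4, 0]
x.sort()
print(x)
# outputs [-7, -4, -1, 0, 3, 6, 8, 8]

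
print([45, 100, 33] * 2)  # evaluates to [45, 100, 33, 45, 100, 33]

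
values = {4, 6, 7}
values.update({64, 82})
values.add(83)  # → {4, 6, 7, 64, 82, 83}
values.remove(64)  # {4, 6, 7, 82, 83}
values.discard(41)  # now {4, 6, 7, 82, 83}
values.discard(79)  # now {4, 6, 7, 82, 83}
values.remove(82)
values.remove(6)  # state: {4, 7, 83}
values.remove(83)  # {4, 7}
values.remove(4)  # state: {7}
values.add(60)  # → {7, 60}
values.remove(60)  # {7}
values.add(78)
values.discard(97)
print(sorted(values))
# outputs [7, 78]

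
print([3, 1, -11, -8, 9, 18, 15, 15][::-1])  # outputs [15, 15, 18, 9, -8, -11, 1, 3]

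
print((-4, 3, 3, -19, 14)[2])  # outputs 3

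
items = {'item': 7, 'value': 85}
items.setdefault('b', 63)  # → 63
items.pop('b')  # 63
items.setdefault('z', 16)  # 16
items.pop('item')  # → 7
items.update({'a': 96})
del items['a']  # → {'value': 85, 'z': 16}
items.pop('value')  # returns 85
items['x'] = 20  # {'z': 16, 'x': 20}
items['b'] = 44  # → {'z': 16, 'x': 20, 'b': 44}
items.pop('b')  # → 44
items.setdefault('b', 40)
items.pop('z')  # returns 16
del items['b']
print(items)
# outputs {'x': 20}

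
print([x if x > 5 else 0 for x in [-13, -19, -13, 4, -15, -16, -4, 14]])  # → [0, 0, 0, 0, 0, 0, 0, 14]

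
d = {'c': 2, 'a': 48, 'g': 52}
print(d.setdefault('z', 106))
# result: 106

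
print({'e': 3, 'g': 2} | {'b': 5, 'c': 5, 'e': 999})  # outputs {'e': 999, 'g': 2, 'b': 5, 'c': 5}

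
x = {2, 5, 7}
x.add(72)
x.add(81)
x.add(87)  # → {2, 5, 7, 72, 81, 87}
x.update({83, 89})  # {2, 5, 7, 72, 81, 83, 87, 89}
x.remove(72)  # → {2, 5, 7, 81, 83, 87, 89}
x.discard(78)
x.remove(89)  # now {2, 5, 7, 81, 83, 87}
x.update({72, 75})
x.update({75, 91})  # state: {2, 5, 7, 72, 75, 81, 83, 87, 91}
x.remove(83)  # {2, 5, 7, 72, 75, 81, 87, 91}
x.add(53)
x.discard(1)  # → {2, 5, 7, 53, 72, 75, 81, 87, 91}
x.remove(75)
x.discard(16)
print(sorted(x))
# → [2, 5, 7, 53, 72, 81, 87, 91]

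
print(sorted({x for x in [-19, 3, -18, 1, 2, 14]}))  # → [-19, -18, 1, 2, 3, 14]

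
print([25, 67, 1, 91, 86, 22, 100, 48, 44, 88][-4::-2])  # [100, 86, 1, 25]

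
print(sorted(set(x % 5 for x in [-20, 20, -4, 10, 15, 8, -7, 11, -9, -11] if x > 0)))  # [0, 1, 3]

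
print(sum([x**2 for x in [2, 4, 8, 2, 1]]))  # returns 89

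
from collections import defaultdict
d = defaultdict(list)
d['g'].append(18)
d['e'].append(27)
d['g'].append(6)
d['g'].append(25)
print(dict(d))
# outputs {'g': [18, 6, 25], 'e': [27]}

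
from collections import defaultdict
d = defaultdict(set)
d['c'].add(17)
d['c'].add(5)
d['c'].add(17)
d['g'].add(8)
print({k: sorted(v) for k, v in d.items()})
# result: {'c': [5, 17], 'g': [8]}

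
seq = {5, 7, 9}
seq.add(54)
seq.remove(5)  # {7, 9, 54}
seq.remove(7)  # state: {9, 54}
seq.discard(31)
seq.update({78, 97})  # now {9, 54, 78, 97}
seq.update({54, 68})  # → {9, 54, 68, 78, 97}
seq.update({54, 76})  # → {9, 54, 68, 76, 78, 97}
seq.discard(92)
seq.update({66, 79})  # {9, 54, 66, 68, 76, 78, 79, 97}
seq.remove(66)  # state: {9, 54, 68, 76, 78, 79, 97}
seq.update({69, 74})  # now {9, 54, 68, 69, 74, 76, 78, 79, 97}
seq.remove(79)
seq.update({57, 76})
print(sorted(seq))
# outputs [9, 54, 57, 68, 69, 74, 76, 78, 97]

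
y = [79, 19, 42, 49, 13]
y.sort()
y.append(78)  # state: [13, 19, 42, 49, 79, 78]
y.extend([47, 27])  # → [13, 19, 42, 49, 79, 78, 47, 27]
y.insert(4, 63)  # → [13, 19, 42, 49, 63, 79, 78, 47, 27]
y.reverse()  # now [27, 47, 78, 79, 63, 49, 42, 19, 13]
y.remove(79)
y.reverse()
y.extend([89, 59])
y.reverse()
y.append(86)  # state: [59, 89, 27, 47, 78, 63, 49, 42, 19, 13, 86]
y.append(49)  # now [59, 89, 27, 47, 78, 63, 49, 42, 19, 13, 86, 49]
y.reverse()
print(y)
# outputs [49, 86, 13, 19, 42, 49, 63, 78, 47, 27, 89, 59]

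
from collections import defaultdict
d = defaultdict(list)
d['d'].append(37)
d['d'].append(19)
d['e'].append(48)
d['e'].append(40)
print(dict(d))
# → {'d': [37, 19], 'e': [48, 40]}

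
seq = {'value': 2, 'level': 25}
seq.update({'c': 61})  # {'value': 2, 'level': 25, 'c': 61}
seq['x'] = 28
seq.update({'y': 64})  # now {'value': 2, 'level': 25, 'c': 61, 'x': 28, 'y': 64}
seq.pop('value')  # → 2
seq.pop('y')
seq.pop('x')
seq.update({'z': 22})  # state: {'level': 25, 'c': 61, 'z': 22}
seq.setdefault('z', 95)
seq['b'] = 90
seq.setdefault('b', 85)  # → 90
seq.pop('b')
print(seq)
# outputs {'level': 25, 'c': 61, 'z': 22}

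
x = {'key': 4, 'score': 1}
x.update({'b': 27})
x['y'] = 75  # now {'key': 4, 'score': 1, 'b': 27, 'y': 75}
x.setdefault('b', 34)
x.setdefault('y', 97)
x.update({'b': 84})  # {'key': 4, 'score': 1, 'b': 84, 'y': 75}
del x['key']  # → {'score': 1, 'b': 84, 'y': 75}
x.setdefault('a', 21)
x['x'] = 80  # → {'score': 1, 'b': 84, 'y': 75, 'a': 21, 'x': 80}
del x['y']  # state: {'score': 1, 'b': 84, 'a': 21, 'x': 80}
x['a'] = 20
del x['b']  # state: {'score': 1, 'a': 20, 'x': 80}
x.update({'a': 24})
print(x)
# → {'score': 1, 'a': 24, 'x': 80}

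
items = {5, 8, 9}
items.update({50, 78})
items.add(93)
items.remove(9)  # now {5, 8, 50, 78, 93}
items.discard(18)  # {5, 8, 50, 78, 93}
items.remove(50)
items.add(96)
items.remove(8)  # {5, 78, 93, 96}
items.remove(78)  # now {5, 93, 96}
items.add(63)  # {5, 63, 93, 96}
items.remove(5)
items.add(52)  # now {52, 63, 93, 96}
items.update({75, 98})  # {52, 63, 75, 93, 96, 98}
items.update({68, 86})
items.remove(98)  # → {52, 63, 68, 75, 86, 93, 96}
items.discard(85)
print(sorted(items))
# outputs [52, 63, 68, 75, 86, 93, 96]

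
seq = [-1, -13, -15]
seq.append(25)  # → [-1, -13, -15, 25]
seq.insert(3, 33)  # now [-1, -13, -15, 33, 25]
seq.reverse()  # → [25, 33, -15, -13, -1]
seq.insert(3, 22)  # [25, 33, -15, 22, -13, -1]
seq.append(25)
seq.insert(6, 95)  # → [25, 33, -15, 22, -13, -1, 95, 25]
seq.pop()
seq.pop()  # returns 95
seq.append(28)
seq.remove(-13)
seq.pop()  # 28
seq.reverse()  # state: [-1, 22, -15, 33, 25]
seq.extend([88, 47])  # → [-1, 22, -15, 33, 25, 88, 47]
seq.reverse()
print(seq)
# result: [47, 88, 25, 33, -15, 22, -1]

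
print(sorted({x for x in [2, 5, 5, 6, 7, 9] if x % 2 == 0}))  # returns [2, 6]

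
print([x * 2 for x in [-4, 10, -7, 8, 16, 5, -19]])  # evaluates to [-8, 20, -14, 16, 32, 10, -38]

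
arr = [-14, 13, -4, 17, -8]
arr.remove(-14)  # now [13, -4, 17, -8]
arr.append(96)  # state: [13, -4, 17, -8, 96]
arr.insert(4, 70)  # [13, -4, 17, -8, 70, 96]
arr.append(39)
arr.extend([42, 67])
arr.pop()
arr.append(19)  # [13, -4, 17, -8, 70, 96, 39, 42, 19]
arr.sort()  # [-8, -4, 13, 17, 19, 39, 42, 70, 96]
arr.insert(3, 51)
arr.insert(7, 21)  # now [-8, -4, 13, 51, 17, 19, 39, 21, 42, 70, 96]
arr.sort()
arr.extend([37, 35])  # [-8, -4, 13, 17, 19, 21, 39, 42, 51, 70, 96, 37, 35]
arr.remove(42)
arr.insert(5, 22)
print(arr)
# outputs [-8, -4, 13, 17, 19, 22, 21, 39, 51, 70, 96, 37, 35]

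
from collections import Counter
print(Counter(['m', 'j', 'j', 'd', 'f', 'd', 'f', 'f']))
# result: Counter({'f': 3, 'j': 2, 'd': 2, 'm': 1})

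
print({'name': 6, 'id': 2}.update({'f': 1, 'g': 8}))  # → None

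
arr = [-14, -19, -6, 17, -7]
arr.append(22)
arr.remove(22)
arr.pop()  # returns -7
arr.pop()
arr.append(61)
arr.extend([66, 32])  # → [-14, -19, -6, 61, 66, 32]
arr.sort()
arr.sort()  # [-19, -14, -6, 32, 61, 66]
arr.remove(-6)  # [-19, -14, 32, 61, 66]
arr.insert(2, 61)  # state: [-19, -14, 61, 32, 61, 66]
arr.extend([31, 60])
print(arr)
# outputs [-19, -14, 61, 32, 61, 66, 31, 60]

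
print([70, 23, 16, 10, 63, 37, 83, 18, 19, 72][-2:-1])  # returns [19]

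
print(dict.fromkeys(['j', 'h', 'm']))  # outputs {'j': None, 'h': None, 'm': None}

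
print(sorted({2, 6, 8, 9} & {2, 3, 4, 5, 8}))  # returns [2, 8]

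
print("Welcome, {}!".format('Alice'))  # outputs Welcome, Alice!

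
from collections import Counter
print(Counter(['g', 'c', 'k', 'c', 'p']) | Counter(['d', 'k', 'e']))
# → Counter({'c': 2, 'g': 1, 'k': 1, 'p': 1, 'd': 1, 'e': 1})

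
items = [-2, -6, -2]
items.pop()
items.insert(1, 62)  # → [-2, 62, -6]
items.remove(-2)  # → [62, -6]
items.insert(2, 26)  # [62, -6, 26]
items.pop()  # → 26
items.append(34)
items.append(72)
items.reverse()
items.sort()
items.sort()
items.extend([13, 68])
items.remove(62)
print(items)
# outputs [-6, 34, 72, 13, 68]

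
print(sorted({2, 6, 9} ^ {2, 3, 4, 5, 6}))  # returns [3, 4, 5, 9]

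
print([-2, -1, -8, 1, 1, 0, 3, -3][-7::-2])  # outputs [-1]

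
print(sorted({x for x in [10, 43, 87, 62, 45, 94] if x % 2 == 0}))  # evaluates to [10, 62, 94]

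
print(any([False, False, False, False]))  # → False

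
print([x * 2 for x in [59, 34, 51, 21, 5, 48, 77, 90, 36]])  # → [118, 68, 102, 42, 10, 96, 154, 180, 72]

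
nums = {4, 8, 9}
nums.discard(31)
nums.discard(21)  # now {4, 8, 9}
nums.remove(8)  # {4, 9}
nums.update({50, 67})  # {4, 9, 50, 67}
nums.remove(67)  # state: {4, 9, 50}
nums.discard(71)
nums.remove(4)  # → {9, 50}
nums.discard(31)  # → {9, 50}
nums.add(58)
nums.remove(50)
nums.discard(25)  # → {9, 58}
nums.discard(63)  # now {9, 58}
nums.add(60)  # {9, 58, 60}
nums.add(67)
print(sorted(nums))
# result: [9, 58, 60, 67]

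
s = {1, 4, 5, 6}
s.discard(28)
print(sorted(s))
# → [1, 4, 5, 6]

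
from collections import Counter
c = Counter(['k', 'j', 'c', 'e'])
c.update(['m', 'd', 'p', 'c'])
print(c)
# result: Counter({'c': 2, 'k': 1, 'j': 1, 'e': 1, 'm': 1, 'd': 1, 'p': 1})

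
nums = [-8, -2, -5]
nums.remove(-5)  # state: [-8, -2]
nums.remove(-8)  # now [-2]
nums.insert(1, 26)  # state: [-2, 26]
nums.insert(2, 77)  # [-2, 26, 77]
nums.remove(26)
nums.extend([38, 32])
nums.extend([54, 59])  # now [-2, 77, 38, 32, 54, 59]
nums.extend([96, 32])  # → [-2, 77, 38, 32, 54, 59, 96, 32]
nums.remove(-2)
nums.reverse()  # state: [32, 96, 59, 54, 32, 38, 77]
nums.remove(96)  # [32, 59, 54, 32, 38, 77]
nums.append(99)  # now [32, 59, 54, 32, 38, 77, 99]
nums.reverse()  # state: [99, 77, 38, 32, 54, 59, 32]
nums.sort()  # [32, 32, 38, 54, 59, 77, 99]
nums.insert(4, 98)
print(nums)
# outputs [32, 32, 38, 54, 98, 59, 77, 99]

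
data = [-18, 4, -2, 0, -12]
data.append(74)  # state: [-18, 4, -2, 0, -12, 74]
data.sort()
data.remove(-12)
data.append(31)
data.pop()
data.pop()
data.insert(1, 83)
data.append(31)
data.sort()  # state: [-18, -2, 0, 4, 31, 83]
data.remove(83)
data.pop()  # 31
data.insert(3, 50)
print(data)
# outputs [-18, -2, 0, 50, 4]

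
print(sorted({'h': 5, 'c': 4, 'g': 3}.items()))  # [('c', 4), ('g', 3), ('h', 5)]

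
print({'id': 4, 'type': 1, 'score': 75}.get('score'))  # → 75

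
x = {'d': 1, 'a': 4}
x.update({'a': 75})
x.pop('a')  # 75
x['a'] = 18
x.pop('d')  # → 1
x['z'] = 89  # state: {'a': 18, 'z': 89}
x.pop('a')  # 18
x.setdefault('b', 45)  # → 45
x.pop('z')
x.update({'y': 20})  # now {'b': 45, 'y': 20}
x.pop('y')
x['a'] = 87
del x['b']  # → {'a': 87}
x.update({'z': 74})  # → {'a': 87, 'z': 74}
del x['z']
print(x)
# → {'a': 87}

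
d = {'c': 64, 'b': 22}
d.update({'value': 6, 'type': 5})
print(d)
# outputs {'c': 64, 'b': 22, 'value': 6, 'type': 5}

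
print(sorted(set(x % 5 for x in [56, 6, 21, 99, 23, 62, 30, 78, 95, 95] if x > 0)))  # [0, 1, 2, 3, 4]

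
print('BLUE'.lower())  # blue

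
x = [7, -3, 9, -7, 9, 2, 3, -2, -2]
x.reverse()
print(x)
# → [-2, -2, 3, 2, 9, -7, 9, -3, 7]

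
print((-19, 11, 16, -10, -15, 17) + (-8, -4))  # (-19, 11, 16, -10, -15, 17, -8, -4)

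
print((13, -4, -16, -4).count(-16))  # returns 1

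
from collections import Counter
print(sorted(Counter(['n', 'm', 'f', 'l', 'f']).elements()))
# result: ['f', 'f', 'l', 'm', 'n']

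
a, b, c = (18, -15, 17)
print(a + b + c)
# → 20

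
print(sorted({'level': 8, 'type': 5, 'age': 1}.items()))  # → [('age', 1), ('level', 8), ('type', 5)]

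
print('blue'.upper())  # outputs BLUE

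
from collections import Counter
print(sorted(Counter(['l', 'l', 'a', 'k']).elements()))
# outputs ['a', 'k', 'l', 'l']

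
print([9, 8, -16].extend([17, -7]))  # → None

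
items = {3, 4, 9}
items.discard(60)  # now {3, 4, 9}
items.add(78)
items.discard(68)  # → {3, 4, 9, 78}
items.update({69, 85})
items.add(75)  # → {3, 4, 9, 69, 75, 78, 85}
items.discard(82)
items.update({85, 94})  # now {3, 4, 9, 69, 75, 78, 85, 94}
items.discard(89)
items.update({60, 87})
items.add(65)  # {3, 4, 9, 60, 65, 69, 75, 78, 85, 87, 94}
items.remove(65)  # {3, 4, 9, 60, 69, 75, 78, 85, 87, 94}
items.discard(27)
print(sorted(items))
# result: [3, 4, 9, 60, 69, 75, 78, 85, 87, 94]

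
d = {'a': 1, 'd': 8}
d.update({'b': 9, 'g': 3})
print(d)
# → {'a': 1, 'd': 8, 'b': 9, 'g': 3}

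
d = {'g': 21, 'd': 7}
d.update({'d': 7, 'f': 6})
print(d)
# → {'g': 21, 'd': 7, 'f': 6}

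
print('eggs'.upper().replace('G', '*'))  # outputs E**S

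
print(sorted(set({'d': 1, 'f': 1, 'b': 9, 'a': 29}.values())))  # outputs [1, 9, 29]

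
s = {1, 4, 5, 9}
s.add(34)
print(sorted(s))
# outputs [1, 4, 5, 9, 34]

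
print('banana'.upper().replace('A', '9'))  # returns B9N9N9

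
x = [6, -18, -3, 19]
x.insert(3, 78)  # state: [6, -18, -3, 78, 19]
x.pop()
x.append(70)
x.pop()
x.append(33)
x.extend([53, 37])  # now [6, -18, -3, 78, 33, 53, 37]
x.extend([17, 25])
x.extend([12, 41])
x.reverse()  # [41, 12, 25, 17, 37, 53, 33, 78, -3, -18, 6]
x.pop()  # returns 6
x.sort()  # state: [-18, -3, 12, 17, 25, 33, 37, 41, 53, 78]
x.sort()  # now [-18, -3, 12, 17, 25, 33, 37, 41, 53, 78]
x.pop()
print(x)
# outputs [-18, -3, 12, 17, 25, 33, 37, 41, 53]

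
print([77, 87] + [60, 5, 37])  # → [77, 87, 60, 5, 37]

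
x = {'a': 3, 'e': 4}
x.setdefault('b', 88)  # 88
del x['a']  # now {'e': 4, 'b': 88}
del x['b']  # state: {'e': 4}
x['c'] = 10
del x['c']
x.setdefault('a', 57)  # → 57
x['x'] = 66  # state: {'e': 4, 'a': 57, 'x': 66}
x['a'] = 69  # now {'e': 4, 'a': 69, 'x': 66}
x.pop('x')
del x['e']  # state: {'a': 69}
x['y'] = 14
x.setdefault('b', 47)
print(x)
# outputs {'a': 69, 'y': 14, 'b': 47}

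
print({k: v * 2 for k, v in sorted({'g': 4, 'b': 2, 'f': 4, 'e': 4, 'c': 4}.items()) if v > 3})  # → {'c': 8, 'e': 8, 'f': 8, 'g': 8}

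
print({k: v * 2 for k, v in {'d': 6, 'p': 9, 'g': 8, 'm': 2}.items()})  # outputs {'d': 12, 'p': 18, 'g': 16, 'm': 4}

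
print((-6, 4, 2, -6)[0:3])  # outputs (-6, 4, 2)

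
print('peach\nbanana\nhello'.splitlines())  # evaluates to ['peach', 'banana', 'hello']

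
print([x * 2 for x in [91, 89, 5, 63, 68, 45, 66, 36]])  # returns [182, 178, 10, 126, 136, 90, 132, 72]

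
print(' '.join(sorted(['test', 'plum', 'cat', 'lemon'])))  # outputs cat lemon plum test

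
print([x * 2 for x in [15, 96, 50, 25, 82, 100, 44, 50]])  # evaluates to [30, 192, 100, 50, 164, 200, 88, 100]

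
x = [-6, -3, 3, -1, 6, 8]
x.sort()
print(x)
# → [-6, -3, -1, 3, 6, 8]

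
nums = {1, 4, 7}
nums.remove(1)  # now {4, 7}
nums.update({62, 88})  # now {4, 7, 62, 88}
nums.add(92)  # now {4, 7, 62, 88, 92}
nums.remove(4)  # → {7, 62, 88, 92}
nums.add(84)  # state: {7, 62, 84, 88, 92}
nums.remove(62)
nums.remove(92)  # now {7, 84, 88}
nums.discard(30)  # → {7, 84, 88}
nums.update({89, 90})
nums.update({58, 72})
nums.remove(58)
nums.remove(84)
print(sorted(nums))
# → [7, 72, 88, 89, 90]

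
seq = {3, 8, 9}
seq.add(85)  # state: {3, 8, 9, 85}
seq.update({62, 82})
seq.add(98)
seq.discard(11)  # {3, 8, 9, 62, 82, 85, 98}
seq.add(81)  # {3, 8, 9, 62, 81, 82, 85, 98}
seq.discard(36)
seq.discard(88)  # {3, 8, 9, 62, 81, 82, 85, 98}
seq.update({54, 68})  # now {3, 8, 9, 54, 62, 68, 81, 82, 85, 98}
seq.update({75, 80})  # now {3, 8, 9, 54, 62, 68, 75, 80, 81, 82, 85, 98}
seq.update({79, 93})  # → {3, 8, 9, 54, 62, 68, 75, 79, 80, 81, 82, 85, 93, 98}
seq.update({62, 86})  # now {3, 8, 9, 54, 62, 68, 75, 79, 80, 81, 82, 85, 86, 93, 98}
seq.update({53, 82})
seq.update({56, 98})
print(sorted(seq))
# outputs [3, 8, 9, 53, 54, 56, 62, 68, 75, 79, 80, 81, 82, 85, 86, 93, 98]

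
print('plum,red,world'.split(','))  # ['plum', 'red', 'world']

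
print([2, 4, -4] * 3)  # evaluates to [2, 4, -4, 2, 4, -4, 2, 4, -4]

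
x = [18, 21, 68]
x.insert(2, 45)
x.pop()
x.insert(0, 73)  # [73, 18, 21, 45]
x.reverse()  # [45, 21, 18, 73]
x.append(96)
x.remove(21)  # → [45, 18, 73, 96]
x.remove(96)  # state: [45, 18, 73]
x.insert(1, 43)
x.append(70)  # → [45, 43, 18, 73, 70]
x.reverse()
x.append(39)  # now [70, 73, 18, 43, 45, 39]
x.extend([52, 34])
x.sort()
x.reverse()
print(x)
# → [73, 70, 52, 45, 43, 39, 34, 18]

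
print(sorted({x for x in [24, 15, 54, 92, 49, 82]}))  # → [15, 24, 49, 54, 82, 92]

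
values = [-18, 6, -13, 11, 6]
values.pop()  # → 6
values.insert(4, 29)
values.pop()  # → 29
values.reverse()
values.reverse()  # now [-18, 6, -13, 11]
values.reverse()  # [11, -13, 6, -18]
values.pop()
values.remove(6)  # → [11, -13]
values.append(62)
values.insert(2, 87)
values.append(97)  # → [11, -13, 87, 62, 97]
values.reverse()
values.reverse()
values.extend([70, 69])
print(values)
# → [11, -13, 87, 62, 97, 70, 69]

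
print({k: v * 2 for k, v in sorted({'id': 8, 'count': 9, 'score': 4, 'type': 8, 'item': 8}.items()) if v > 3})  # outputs {'count': 18, 'id': 16, 'item': 16, 'score': 8, 'type': 16}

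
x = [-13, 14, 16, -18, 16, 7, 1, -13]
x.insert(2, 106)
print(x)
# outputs [-13, 14, 106, 16, -18, 16, 7, 1, -13]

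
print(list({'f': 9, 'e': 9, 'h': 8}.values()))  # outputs [9, 9, 8]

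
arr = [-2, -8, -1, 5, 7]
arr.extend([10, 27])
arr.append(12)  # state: [-2, -8, -1, 5, 7, 10, 27, 12]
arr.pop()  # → 12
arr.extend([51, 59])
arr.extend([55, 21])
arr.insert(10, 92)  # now [-2, -8, -1, 5, 7, 10, 27, 51, 59, 55, 92, 21]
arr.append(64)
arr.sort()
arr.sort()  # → [-8, -2, -1, 5, 7, 10, 21, 27, 51, 55, 59, 64, 92]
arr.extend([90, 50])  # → [-8, -2, -1, 5, 7, 10, 21, 27, 51, 55, 59, 64, 92, 90, 50]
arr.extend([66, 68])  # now [-8, -2, -1, 5, 7, 10, 21, 27, 51, 55, 59, 64, 92, 90, 50, 66, 68]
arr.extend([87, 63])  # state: [-8, -2, -1, 5, 7, 10, 21, 27, 51, 55, 59, 64, 92, 90, 50, 66, 68, 87, 63]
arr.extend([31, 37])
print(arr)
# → [-8, -2, -1, 5, 7, 10, 21, 27, 51, 55, 59, 64, 92, 90, 50, 66, 68, 87, 63, 31, 37]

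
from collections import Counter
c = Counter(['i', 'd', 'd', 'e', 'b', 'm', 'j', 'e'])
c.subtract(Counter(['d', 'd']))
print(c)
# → Counter({'e': 2, 'i': 1, 'b': 1, 'm': 1, 'j': 1, 'd': 0})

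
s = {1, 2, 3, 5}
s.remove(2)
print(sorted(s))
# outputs [1, 3, 5]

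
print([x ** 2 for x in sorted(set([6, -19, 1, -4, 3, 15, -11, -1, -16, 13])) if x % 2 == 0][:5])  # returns [256, 16, 36]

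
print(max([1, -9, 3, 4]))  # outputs 4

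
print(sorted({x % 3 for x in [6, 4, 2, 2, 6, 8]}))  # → [0, 1, 2]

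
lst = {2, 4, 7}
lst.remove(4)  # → {2, 7}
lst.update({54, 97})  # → {2, 7, 54, 97}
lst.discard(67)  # {2, 7, 54, 97}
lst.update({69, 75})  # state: {2, 7, 54, 69, 75, 97}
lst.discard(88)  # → {2, 7, 54, 69, 75, 97}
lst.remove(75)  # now {2, 7, 54, 69, 97}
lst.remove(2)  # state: {7, 54, 69, 97}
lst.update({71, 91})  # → {7, 54, 69, 71, 91, 97}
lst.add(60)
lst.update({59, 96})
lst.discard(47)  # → {7, 54, 59, 60, 69, 71, 91, 96, 97}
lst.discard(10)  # {7, 54, 59, 60, 69, 71, 91, 96, 97}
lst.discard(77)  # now {7, 54, 59, 60, 69, 71, 91, 96, 97}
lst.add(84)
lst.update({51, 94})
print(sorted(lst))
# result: [7, 51, 54, 59, 60, 69, 71, 84, 91, 94, 96, 97]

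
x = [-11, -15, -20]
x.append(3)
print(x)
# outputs [-11, -15, -20, 3]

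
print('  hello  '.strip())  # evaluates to hello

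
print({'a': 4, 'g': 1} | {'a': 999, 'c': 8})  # {'a': 999, 'g': 1, 'c': 8}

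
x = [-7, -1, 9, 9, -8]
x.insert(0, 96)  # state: [96, -7, -1, 9, 9, -8]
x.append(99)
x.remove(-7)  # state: [96, -1, 9, 9, -8, 99]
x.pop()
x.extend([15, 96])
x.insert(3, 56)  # [96, -1, 9, 56, 9, -8, 15, 96]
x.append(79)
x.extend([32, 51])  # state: [96, -1, 9, 56, 9, -8, 15, 96, 79, 32, 51]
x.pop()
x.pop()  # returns 32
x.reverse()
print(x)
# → [79, 96, 15, -8, 9, 56, 9, -1, 96]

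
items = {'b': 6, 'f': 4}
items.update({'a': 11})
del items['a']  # {'b': 6, 'f': 4}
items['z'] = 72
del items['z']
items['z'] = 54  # {'b': 6, 'f': 4, 'z': 54}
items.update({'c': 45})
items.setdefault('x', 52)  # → 52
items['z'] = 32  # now {'b': 6, 'f': 4, 'z': 32, 'c': 45, 'x': 52}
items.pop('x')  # 52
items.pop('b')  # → 6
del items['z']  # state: {'f': 4, 'c': 45}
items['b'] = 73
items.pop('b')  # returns 73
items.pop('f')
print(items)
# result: {'c': 45}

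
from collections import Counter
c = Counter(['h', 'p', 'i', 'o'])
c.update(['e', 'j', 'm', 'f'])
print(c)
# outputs Counter({'h': 1, 'p': 1, 'i': 1, 'o': 1, 'e': 1, 'j': 1, 'm': 1, 'f': 1})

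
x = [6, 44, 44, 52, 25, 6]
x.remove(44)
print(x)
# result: [6, 44, 52, 25, 6]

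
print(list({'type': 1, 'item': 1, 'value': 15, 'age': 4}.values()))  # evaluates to [1, 1, 15, 4]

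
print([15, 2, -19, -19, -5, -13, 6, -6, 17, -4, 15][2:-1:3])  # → [-19, -13, 17]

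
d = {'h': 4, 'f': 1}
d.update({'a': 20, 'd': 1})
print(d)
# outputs {'h': 4, 'f': 1, 'a': 20, 'd': 1}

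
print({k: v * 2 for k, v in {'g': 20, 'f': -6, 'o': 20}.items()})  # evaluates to {'g': 40, 'f': -12, 'o': 40}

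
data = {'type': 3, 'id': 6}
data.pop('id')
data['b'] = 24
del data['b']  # {'type': 3}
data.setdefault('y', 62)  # 62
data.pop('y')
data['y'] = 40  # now {'type': 3, 'y': 40}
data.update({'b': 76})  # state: {'type': 3, 'y': 40, 'b': 76}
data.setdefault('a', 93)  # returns 93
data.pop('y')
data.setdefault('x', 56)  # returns 56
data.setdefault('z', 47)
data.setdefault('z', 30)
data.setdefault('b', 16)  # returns 76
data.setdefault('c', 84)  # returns 84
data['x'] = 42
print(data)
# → {'type': 3, 'b': 76, 'a': 93, 'x': 42, 'z': 47, 'c': 84}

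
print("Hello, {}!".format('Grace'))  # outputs Hello, Grace!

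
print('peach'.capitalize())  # Peach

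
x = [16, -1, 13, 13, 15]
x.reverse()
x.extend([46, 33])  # [15, 13, 13, -1, 16, 46, 33]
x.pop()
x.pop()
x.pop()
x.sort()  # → [-1, 13, 13, 15]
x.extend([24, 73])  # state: [-1, 13, 13, 15, 24, 73]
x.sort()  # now [-1, 13, 13, 15, 24, 73]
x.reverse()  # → [73, 24, 15, 13, 13, -1]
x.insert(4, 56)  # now [73, 24, 15, 13, 56, 13, -1]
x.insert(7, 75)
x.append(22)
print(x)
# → [73, 24, 15, 13, 56, 13, -1, 75, 22]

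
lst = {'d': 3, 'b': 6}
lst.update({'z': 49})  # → {'d': 3, 'b': 6, 'z': 49}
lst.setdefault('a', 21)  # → 21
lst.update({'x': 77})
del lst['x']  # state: {'d': 3, 'b': 6, 'z': 49, 'a': 21}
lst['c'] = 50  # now {'d': 3, 'b': 6, 'z': 49, 'a': 21, 'c': 50}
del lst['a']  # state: {'d': 3, 'b': 6, 'z': 49, 'c': 50}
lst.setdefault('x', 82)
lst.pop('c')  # 50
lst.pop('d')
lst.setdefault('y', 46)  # 46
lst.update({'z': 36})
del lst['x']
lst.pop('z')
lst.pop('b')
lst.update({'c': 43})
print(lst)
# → {'y': 46, 'c': 43}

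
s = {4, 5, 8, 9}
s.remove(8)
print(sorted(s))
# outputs [4, 5, 9]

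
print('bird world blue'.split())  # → ['bird', 'world', 'blue']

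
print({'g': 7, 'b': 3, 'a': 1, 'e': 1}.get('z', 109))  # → 109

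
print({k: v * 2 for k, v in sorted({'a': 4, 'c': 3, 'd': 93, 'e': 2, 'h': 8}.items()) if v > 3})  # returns {'a': 8, 'd': 186, 'h': 16}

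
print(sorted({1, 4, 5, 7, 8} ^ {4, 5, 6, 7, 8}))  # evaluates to [1, 6]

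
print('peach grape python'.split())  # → ['peach', 'grape', 'python']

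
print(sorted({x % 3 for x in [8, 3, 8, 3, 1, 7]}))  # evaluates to [0, 1, 2]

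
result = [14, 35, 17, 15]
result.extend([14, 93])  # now [14, 35, 17, 15, 14, 93]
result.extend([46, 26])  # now [14, 35, 17, 15, 14, 93, 46, 26]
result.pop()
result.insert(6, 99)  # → [14, 35, 17, 15, 14, 93, 99, 46]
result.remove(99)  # [14, 35, 17, 15, 14, 93, 46]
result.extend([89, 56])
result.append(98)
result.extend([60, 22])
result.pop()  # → 22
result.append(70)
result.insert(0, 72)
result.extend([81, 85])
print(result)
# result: [72, 14, 35, 17, 15, 14, 93, 46, 89, 56, 98, 60, 70, 81, 85]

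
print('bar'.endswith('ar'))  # True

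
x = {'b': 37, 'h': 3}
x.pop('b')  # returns 37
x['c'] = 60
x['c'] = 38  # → {'h': 3, 'c': 38}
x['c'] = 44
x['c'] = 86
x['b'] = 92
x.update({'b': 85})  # {'h': 3, 'c': 86, 'b': 85}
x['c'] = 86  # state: {'h': 3, 'c': 86, 'b': 85}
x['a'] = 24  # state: {'h': 3, 'c': 86, 'b': 85, 'a': 24}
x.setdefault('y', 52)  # 52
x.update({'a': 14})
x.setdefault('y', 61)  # 52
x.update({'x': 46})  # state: {'h': 3, 'c': 86, 'b': 85, 'a': 14, 'y': 52, 'x': 46}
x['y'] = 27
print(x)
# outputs {'h': 3, 'c': 86, 'b': 85, 'a': 14, 'y': 27, 'x': 46}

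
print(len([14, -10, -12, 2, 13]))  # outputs 5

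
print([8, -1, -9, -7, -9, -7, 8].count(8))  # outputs 2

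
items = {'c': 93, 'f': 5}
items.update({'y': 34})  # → {'c': 93, 'f': 5, 'y': 34}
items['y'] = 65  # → {'c': 93, 'f': 5, 'y': 65}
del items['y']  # {'c': 93, 'f': 5}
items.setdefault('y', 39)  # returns 39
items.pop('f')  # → 5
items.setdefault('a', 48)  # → 48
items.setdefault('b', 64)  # 64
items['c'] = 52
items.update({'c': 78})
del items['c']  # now {'y': 39, 'a': 48, 'b': 64}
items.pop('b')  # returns 64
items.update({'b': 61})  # {'y': 39, 'a': 48, 'b': 61}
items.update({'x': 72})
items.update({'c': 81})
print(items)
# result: {'y': 39, 'a': 48, 'b': 61, 'x': 72, 'c': 81}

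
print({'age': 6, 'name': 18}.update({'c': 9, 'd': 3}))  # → None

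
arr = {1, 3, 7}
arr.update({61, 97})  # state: {1, 3, 7, 61, 97}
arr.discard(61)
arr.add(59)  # {1, 3, 7, 59, 97}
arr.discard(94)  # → {1, 3, 7, 59, 97}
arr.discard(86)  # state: {1, 3, 7, 59, 97}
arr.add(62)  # {1, 3, 7, 59, 62, 97}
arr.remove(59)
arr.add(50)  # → {1, 3, 7, 50, 62, 97}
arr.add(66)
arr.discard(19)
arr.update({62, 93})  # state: {1, 3, 7, 50, 62, 66, 93, 97}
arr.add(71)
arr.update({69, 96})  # {1, 3, 7, 50, 62, 66, 69, 71, 93, 96, 97}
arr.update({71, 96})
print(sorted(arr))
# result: [1, 3, 7, 50, 62, 66, 69, 71, 93, 96, 97]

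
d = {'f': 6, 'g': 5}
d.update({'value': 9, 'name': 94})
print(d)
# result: {'f': 6, 'g': 5, 'value': 9, 'name': 94}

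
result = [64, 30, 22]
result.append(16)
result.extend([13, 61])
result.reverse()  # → [61, 13, 16, 22, 30, 64]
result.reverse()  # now [64, 30, 22, 16, 13, 61]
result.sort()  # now [13, 16, 22, 30, 61, 64]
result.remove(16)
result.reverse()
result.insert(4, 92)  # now [64, 61, 30, 22, 92, 13]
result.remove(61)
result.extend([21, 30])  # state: [64, 30, 22, 92, 13, 21, 30]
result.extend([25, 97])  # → [64, 30, 22, 92, 13, 21, 30, 25, 97]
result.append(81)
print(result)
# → [64, 30, 22, 92, 13, 21, 30, 25, 97, 81]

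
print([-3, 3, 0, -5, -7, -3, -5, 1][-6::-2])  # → [0, -3]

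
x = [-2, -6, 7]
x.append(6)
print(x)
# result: [-2, -6, 7, 6]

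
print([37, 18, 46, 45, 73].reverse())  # None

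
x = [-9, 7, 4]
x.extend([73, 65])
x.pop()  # 65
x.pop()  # 73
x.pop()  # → 4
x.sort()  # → [-9, 7]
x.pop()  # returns 7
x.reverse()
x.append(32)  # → [-9, 32]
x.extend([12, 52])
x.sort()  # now [-9, 12, 32, 52]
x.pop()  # 52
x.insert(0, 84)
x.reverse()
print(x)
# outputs [32, 12, -9, 84]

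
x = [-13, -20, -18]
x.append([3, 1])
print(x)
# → [-13, -20, -18, [3, 1]]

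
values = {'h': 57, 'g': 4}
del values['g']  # {'h': 57}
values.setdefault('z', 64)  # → 64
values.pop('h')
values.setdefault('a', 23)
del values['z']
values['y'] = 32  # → {'a': 23, 'y': 32}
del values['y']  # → {'a': 23}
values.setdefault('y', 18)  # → 18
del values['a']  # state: {'y': 18}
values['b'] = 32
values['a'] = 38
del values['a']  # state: {'y': 18, 'b': 32}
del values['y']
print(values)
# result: {'b': 32}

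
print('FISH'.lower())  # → fish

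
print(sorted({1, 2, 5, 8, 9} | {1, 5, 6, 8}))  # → [1, 2, 5, 6, 8, 9]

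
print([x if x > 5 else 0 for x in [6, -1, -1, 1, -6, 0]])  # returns [6, 0, 0, 0, 0, 0]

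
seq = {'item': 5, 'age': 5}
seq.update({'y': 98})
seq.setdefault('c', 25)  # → 25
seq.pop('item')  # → 5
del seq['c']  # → {'age': 5, 'y': 98}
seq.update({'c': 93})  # {'age': 5, 'y': 98, 'c': 93}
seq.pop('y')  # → 98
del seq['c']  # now {'age': 5}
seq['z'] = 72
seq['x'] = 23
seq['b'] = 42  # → {'age': 5, 'z': 72, 'x': 23, 'b': 42}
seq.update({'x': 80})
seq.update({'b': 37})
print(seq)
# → {'age': 5, 'z': 72, 'x': 80, 'b': 37}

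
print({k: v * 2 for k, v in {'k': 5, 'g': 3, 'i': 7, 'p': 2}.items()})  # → {'k': 10, 'g': 6, 'i': 14, 'p': 4}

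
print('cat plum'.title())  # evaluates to Cat Plum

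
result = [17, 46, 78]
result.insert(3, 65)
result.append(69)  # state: [17, 46, 78, 65, 69]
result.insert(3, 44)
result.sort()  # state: [17, 44, 46, 65, 69, 78]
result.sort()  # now [17, 44, 46, 65, 69, 78]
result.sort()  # [17, 44, 46, 65, 69, 78]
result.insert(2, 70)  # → [17, 44, 70, 46, 65, 69, 78]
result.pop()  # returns 78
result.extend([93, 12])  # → [17, 44, 70, 46, 65, 69, 93, 12]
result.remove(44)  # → [17, 70, 46, 65, 69, 93, 12]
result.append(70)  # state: [17, 70, 46, 65, 69, 93, 12, 70]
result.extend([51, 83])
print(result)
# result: [17, 70, 46, 65, 69, 93, 12, 70, 51, 83]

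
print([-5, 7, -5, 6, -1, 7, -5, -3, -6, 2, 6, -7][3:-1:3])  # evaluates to [6, -5, 2]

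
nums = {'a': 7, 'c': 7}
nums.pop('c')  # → 7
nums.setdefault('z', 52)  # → 52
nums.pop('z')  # 52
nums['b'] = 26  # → {'a': 7, 'b': 26}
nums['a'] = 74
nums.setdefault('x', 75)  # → 75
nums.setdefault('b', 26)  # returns 26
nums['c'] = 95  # {'a': 74, 'b': 26, 'x': 75, 'c': 95}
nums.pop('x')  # 75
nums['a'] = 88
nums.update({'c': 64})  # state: {'a': 88, 'b': 26, 'c': 64}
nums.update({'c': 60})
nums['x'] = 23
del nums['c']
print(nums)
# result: {'a': 88, 'b': 26, 'x': 23}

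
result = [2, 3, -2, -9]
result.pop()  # -9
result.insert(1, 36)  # [2, 36, 3, -2]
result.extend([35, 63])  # [2, 36, 3, -2, 35, 63]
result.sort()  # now [-2, 2, 3, 35, 36, 63]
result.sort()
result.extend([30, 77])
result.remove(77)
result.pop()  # 30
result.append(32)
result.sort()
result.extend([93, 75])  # [-2, 2, 3, 32, 35, 36, 63, 93, 75]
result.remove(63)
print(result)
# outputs [-2, 2, 3, 32, 35, 36, 93, 75]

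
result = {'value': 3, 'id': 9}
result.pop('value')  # 3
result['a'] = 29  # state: {'id': 9, 'a': 29}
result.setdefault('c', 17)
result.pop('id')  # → 9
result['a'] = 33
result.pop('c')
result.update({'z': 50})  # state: {'a': 33, 'z': 50}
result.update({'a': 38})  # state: {'a': 38, 'z': 50}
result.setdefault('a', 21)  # 38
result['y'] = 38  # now {'a': 38, 'z': 50, 'y': 38}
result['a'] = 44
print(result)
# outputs {'a': 44, 'z': 50, 'y': 38}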